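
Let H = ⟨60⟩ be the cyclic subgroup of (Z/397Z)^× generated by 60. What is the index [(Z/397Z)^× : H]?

3

Since 60 ∈ (Z/397Z)^×, its order divides φ(397) = 397 − 1 = 396 = 2^2 · 3^2 · 11.
Divisors of 396: 1, 2, 3, 4, 6, 9, 11, 12, 18, 22, 33, 36, 44, 66, 99, 132, 198, 396.
Test each divisor d:
60^1 ≡ 60 (mod 397)
60^2 ≡ 27 (mod 397)
60^3 ≡ 32 (mod 397)
60^4 ≡ 332 (mod 397)
60^6 ≡ 230 (mod 397)
60^9 ≡ 214 (mod 397)
60^11 ≡ 220 (mod 397)
60^12 ≡ 99 (mod 397)
60^18 ≡ 141 (mod 397)
60^22 ≡ 363 (mod 397)
60^33 ≡ 63 (mod 397)
60^36 ≡ 31 (mod 397)
60^44 ≡ 362 (mod 397)
60^66 ≡ 396 (mod 397)
60^99 ≡ 334 (mod 397)
60^132 ≡ 1 (mod 397) ✓
The order of 60 is 132, so the subgroup it generates has 132 elements.
Index = |(Z/397Z)^×| / |⟨60⟩| = 396 / 132 = 3.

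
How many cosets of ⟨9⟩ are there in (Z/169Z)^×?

ord(9) | φ(169) = φ(13^2) = 13·(13−1) = 156 = 2^2 · 3 · 13.
Divisors of 156: 1, 2, 3, 4, 6, 12, 13, 26, 39, 52, 78, 156.
Check 9^d mod 169 for each divisor in increasing order:
9^1 ≡ 9 (mod 169)
9^2 ≡ 81 (mod 169)
9^3 ≡ 53 (mod 169)
9^4 ≡ 139 (mod 169)
9^6 ≡ 105 (mod 169)
9^12 ≡ 40 (mod 169)
9^13 ≡ 22 (mod 169)
9^26 ≡ 146 (mod 169)
9^39 ≡ 1 (mod 169) ✓
So ord_169(9) = 39, hence |⟨9⟩| = 39.
The index is φ(169) / ord(9) = 156 / 39 = 4.

4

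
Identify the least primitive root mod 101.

2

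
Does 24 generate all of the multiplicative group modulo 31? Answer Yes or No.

Yes

φ(31) = 31 − 1 = 30 = 2 · 3 · 5.
An element g generates (Z/31Z)^× iff g^(30/q) ≢ 1 (mod 31) for each prime q ∈ {2, 3, 5}.
24^15 ≡ 30 (mod 31)  [q = 2: ≢ 1 ✓]
24^10 ≡ 25 (mod 31)  [q = 3: ≢ 1 ✓]
24^6 ≡ 4 (mod 31)  [q = 5: ≢ 1 ✓]
None equal 1, so ord_31(24) = 30: 24 is a primitive root.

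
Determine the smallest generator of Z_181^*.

2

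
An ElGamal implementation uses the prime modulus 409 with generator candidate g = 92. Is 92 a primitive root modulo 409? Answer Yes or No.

No

φ(409) = 409 − 1 = 408 = 2^3 · 3 · 17.
It suffices to check that the order of 92 is not a proper divisor of 408: compute 92^(408/q) for q ∈ {2, 3, 17}.
92^204 ≡ 1 (mod 409)  [q = 2: ≡ 1 ✗]
92^136 ≡ 1 (mod 409)  [q = 3: ≡ 1 ✗]
92^24 ≡ 25 (mod 409)  [q = 17: ≢ 1 ✓]
Since 92^204 ≡ 1, the order of 92 divides 204 < 408, so 92 is not a primitive root.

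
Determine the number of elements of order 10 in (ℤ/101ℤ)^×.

φ(101) = 101 − 1 = 100 = 2^2 · 5^2.
(Z/101Z)^× is cyclic (|G| = 100); a cyclic group of order m has exactly φ(d) elements of each order d | m, and none otherwise.
10 = 2 · 5 divides 100, and φ(10) = 4.

4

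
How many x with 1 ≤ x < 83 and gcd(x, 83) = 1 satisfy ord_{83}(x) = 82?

φ(83) = 83 − 1 = 82 = 2 · 41.
Since (Z/83Z)^× is cyclic of order 82, the number of elements of order d is φ(d) when d | 82 and 0 otherwise.
82 = 2 · 41 divides 82, and φ(82) = 40.

40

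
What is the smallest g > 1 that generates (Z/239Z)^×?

φ(239) = 239 − 1 = 238 = 2 · 7 · 17.
Test candidates g = 2, 3, … against the prime factors q ∈ {2, 7, 17} of φ(239): g is a generator iff g^(238/q) ≢ 1 for every such q.
g = 2: 2^119 ≡ 1 — hits 1, so not a primitive root.
g = 3: 3^119 ≡ 1 — hits 1, so not a primitive root.
g = 4: 4^119 ≡ 1 — hits 1, so not a primitive root.
g = 5: 5^119 ≡ 1 — hits 1, so not a primitive root.
g = 6: 6^119 ≡ 1 — hits 1, so not a primitive root.
g = 7: 7^119 ≡ 238; 7^34 ≡ 24; 7^14 ≡ 211 — none is 1, so 7 is a primitive root.
Hence the least primitive root of 239 is 7.

7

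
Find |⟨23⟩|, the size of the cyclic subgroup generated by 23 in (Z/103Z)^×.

The order of 23 must divide φ(103) = 103 − 1 = 102 = 2 · 3 · 17.
Divisors of 102: 1, 2, 3, 6, 17, 34, 51, 102.
Check 23^d mod 103 for each divisor in increasing order:
23^1 ≡ 23 (mod 103)
23^2 ≡ 14 (mod 103)
23^3 ≡ 13 (mod 103)
23^6 ≡ 66 (mod 103)
23^17 ≡ 1 (mod 103) ✓
The smallest such exponent is 17, so the order of 23 is 17.

17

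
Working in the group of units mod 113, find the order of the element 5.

112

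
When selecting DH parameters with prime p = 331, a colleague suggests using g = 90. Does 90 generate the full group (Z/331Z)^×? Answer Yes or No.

φ(331) = 331 − 1 = 330 = 2 · 3 · 5 · 11.
90 is a primitive root mod 331 iff 90^(φ(331)/q) ≢ 1 for every prime q | φ(331), i.e. q ∈ {2, 3, 5, 11}.
90^165 ≡ 330 (mod 331)  [q = 2: ≢ 1 ✓]
90^110 ≡ 31 (mod 331)  [q = 3: ≢ 1 ✓]
90^66 ≡ 150 (mod 331)  [q = 5: ≢ 1 ✓]
90^30 ≡ 167 (mod 331)  [q = 11: ≢ 1 ✓]
All checks pass, so 90 has order 330 and is a primitive root modulo 331.

Yes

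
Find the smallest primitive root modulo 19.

φ(19) = 19 − 1 = 18 = 2 · 3^2.
Test candidates g = 2, 3, … against the prime factors q ∈ {2, 3} of φ(19): g is a generator iff g^(18/q) ≢ 1 for every such q.
g = 2: 2^9 ≡ 18; 2^6 ≡ 7 — none is 1, so 2 is a primitive root.
The smallest primitive root modulo 19 is 2.

2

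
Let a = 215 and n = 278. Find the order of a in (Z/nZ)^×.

The order of 215 must divide φ(278) = φ(2)·φ(139) = 1·138 = 138 = 2 · 3 · 23.
Divisors of 138: 1, 2, 3, 6, 23, 46, 69, 138.
Compute 215^d (mod 278) for the divisors d until we hit 1:
215^1 ≡ 215
215^2 ≡ 77
215^3 ≡ 153
215^6 ≡ 57
215^23 ≡ 277
215^46 ≡ 1
So ord_278(215) = 46.

46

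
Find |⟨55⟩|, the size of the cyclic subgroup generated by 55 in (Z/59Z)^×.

58

Since 55 ∈ (Z/59Z)^×, its order divides φ(59) = 59 − 1 = 58 = 2 · 29.
Divisors of 58: 1, 2, 29, 58.
Check 55^d mod 59 for each divisor in increasing order:
55^1 ≡ 55
55^2 ≡ 16
55^29 ≡ 58
55^58 ≡ 1
Hence ord(55) = 58.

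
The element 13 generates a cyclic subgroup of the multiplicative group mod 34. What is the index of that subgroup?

4

By Lagrange's theorem, ord_34(13) divides φ(34) = φ(2)·φ(17) = 1·16 = 16 = 2^4.
Divisors of 16: 1, 2, 4, 8, 16.
Test each divisor d:
13^1 ≡ 13
13^2 ≡ 33
13^4 ≡ 1
So ord_34(13) = 4, hence |⟨13⟩| = 4.
[(Z/34Z)^× : ⟨13⟩] = 16/4 = 4.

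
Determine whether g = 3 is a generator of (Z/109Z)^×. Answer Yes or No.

φ(109) = 109 − 1 = 108 = 2^2 · 3^3.
It suffices to check that the order of 3 is not a proper divisor of 108: compute 3^(108/q) for q ∈ {2, 3}.
3^54 ≡ 1 (mod 109)  [q = 2: ≡ 1 ✗]
3^36 ≡ 63 (mod 109)  [q = 3: ≢ 1 ✓]
The check at q = 2 fails, so 3 generates a proper subgroup.

No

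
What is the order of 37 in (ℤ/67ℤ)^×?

ord(37) | φ(67) = 67 − 1 = 66 = 2 · 3 · 11.
Divisors of 66: 1, 2, 3, 6, 11, 22, 33, 66.
Evaluate successive powers at the divisors of 66:
37^1 ≡ 37 (mod 67)
37^2 ≡ 29 (mod 67)
37^3 ≡ 1 (mod 67) ✓
The smallest such exponent is 3, so the order of 37 is 3.

3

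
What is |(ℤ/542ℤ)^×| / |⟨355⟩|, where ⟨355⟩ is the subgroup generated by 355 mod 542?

27

Since 355 ∈ (Z/542Z)^×, its order divides φ(542) = φ(2)·φ(271) = 1·270 = 270 = 2 · 3^3 · 5.
Divisors of 270: 1, 2, 3, 5, 6, 9, 10, 15, 18, 27, 30, 45, 54, 90, 135, 270.
Check 355^d mod 542 for each divisor in increasing order:
355^1 ≡ 355 (mod 542)
355^2 ≡ 281 (mod 542)
355^3 ≡ 27 (mod 542)
355^5 ≡ 541 (mod 542)
355^6 ≡ 187 (mod 542)
355^9 ≡ 171 (mod 542)
355^10 ≡ 1 (mod 542) ✓
The order of 355 is 10, so the subgroup it generates has 10 elements.
Index = |(Z/542Z)^×| / |⟨355⟩| = 270 / 10 = 27.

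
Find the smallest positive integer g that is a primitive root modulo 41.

φ(41) = 41 − 1 = 40 = 2^3 · 5.
g is a primitive root iff g^(40/q) ≢ 1 (mod 41) for each prime q ∈ {2, 5}.
g = 2: 2^20 ≡ 1 — hits 1, so not a primitive root.
g = 3: 3^20 ≡ 40; 3^8 ≡ 1 — hits 1, so not a primitive root.
g = 4: 4^20 ≡ 1 — hits 1, so not a primitive root.
g = 5: 5^20 ≡ 1 — hits 1, so not a primitive root.
g = 6: 6^20 ≡ 40; 6^8 ≡ 10 — none is 1, so 6 is a primitive root.
Hence the least primitive root of 41 is 6.

6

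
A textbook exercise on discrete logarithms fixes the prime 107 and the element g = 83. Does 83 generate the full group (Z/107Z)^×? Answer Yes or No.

φ(107) = 107 − 1 = 106 = 2 · 53.
Test 83^(106/q) mod 107 for each prime factor q of 106:
83^53 ≡ 1 (mod 107)  [q = 2: ≡ 1 ✗]
83^2 ≡ 41 (mod 107)  [q = 53: ≢ 1 ✓]
83^53 ≡ 1 shows ord(83) | 53, strictly less than φ(107); not a primitive root.

No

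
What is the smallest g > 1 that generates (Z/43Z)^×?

φ(43) = 43 − 1 = 42 = 2 · 3 · 7.
Test candidates g = 2, 3, … against the prime factors q ∈ {2, 3, 7} of φ(43): g is a generator iff g^(42/q) ≢ 1 for every such q.
g = 2: 2^21 ≡ 42; 2^14 ≡ 1 — hits 1, so not a primitive root.
g = 3: 3^21 ≡ 42; 3^14 ≡ 36; 3^6 ≡ 41 — none is 1, so 3 is a primitive root.
The smallest primitive root modulo 43 is 3.

3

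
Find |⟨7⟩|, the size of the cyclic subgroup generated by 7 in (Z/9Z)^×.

The order of 7 must divide φ(9) = φ(3^2) = 3·(3−1) = 6 = 2 · 3.
Divisors of 6: 1, 2, 3, 6.
Compute 7^d (mod 9) for the divisors d until we hit 1:
7^1 ≡ 7
7^2 ≡ 4
7^3 ≡ 1
Hence ord(7) = 3.

3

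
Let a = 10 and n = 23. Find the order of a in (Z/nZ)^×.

The order of 10 must divide φ(23) = 23 − 1 = 22 = 2 · 11.
Divisors of 22: 1, 2, 11, 22.
Test each divisor d:
10^1 ≡ 10 (mod 23)
10^2 ≡ 8 (mod 23)
10^11 ≡ 22 (mod 23)
10^22 ≡ 1 (mod 23) ✓
The smallest such exponent is 22, so the order of 10 is 22.

22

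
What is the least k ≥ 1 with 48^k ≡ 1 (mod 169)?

39

The order of 48 must divide φ(169) = φ(13^2) = 13·(13−1) = 156 = 2^2 · 3 · 13.
Divisors of 156: 1, 2, 3, 4, 6, 12, 13, 26, 39, 52, 78, 156.
Evaluate successive powers at the divisors of 156:
48^1 ≡ 48
48^2 ≡ 107
48^3 ≡ 66
48^4 ≡ 126
48^6 ≡ 131
48^12 ≡ 92
48^13 ≡ 22
48^26 ≡ 146
48^39 ≡ 1
Therefore the multiplicative order of 48 modulo 169 is 39.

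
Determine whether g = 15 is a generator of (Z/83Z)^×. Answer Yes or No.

Yes

φ(83) = 83 − 1 = 82 = 2 · 41.
Test 15^(82/q) mod 83 for each prime factor q of 82:
15^41 ≡ 82 (mod 83)  [q = 2: ≢ 1 ✓]
15^2 ≡ 59 (mod 83)  [q = 41: ≢ 1 ✓]
None equal 1, so ord_83(15) = 82: 15 is a primitive root.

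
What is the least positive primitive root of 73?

5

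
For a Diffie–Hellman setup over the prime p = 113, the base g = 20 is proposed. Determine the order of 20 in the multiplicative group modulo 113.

Since 20 ∈ (Z/113Z)^×, its order divides φ(113) = 113 − 1 = 112 = 2^4 · 7.
Divisors of 112: 1, 2, 4, 7, 8, 14, 16, 28, 56, 112.
Check 20^d mod 113 for each divisor in increasing order:
20^1 ≡ 20 (mod 113)
20^2 ≡ 61 (mod 113)
20^4 ≡ 105 (mod 113)
20^7 ≡ 71 (mod 113)
20^8 ≡ 64 (mod 113)
20^14 ≡ 69 (mod 113)
20^16 ≡ 28 (mod 113)
20^28 ≡ 15 (mod 113)
20^56 ≡ 112 (mod 113)
20^112 ≡ 1 (mod 113) ✓
Therefore the multiplicative order of 20 modulo 113 is 112.

112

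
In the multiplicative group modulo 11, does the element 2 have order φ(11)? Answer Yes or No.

φ(11) = 11 − 1 = 10 = 2 · 5.
2 is a primitive root mod 11 iff 2^(φ(11)/q) ≢ 1 for every prime q | φ(11), i.e. q ∈ {2, 5}.
2^5 ≡ 10 (mod 11)  [q = 2: ≢ 1 ✓]
2^2 ≡ 4 (mod 11)  [q = 5: ≢ 1 ✓]
None equal 1, so ord_11(2) = 10: 2 is a primitive root.

Yes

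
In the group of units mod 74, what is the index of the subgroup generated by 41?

ord(41) | φ(74) = φ(2)·φ(37) = 1·36 = 36 = 2^2 · 3^2.
Divisors of 36: 1, 2, 3, 4, 6, 9, 12, 18, 36.
Check 41^d mod 74 for each divisor in increasing order:
41^1 ≡ 41 (mod 74)
41^2 ≡ 53 (mod 74)
41^3 ≡ 27 (mod 74)
41^4 ≡ 71 (mod 74)
41^6 ≡ 63 (mod 74)
41^9 ≡ 73 (mod 74)
41^12 ≡ 47 (mod 74)
41^18 ≡ 1 (mod 74) ✓
So ord_74(41) = 18, hence |⟨41⟩| = 18.
[(Z/74Z)^× : ⟨41⟩] = 36/18 = 2.

2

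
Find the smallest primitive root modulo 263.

5

φ(263) = 263 − 1 = 262 = 2 · 131.
g is a primitive root iff g^(262/q) ≢ 1 (mod 263) for each prime q ∈ {2, 131}.
g = 2: 2^131 ≡ 1 — hits 1, so not a primitive root.
g = 3: 3^131 ≡ 1 — hits 1, so not a primitive root.
g = 4: 4^131 ≡ 1 — hits 1, so not a primitive root.
g = 5: 5^131 ≡ 262; 5^2 ≡ 25 — none is 1, so 5 is a primitive root.
The smallest primitive root modulo 263 is 5.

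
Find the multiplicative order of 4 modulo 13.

ord(4) | φ(13) = 13 − 1 = 12 = 2^2 · 3.
Divisors of 12: 1, 2, 3, 4, 6, 12.
Evaluate successive powers at the divisors of 12:
4^1 ≡ 4 (mod 13)
4^2 ≡ 3 (mod 13)
4^3 ≡ 12 (mod 13)
4^4 ≡ 9 (mod 13)
4^6 ≡ 1 (mod 13) ✓
Hence ord(4) = 6.

6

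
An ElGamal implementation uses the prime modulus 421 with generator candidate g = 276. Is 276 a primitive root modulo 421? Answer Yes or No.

Yes

φ(421) = 421 − 1 = 420 = 2^2 · 3 · 5 · 7.
Test 276^(420/q) mod 421 for each prime factor q of 420:
276^210 ≡ 420 (mod 421)  [q = 2: ≢ 1 ✓]
276^140 ≡ 20 (mod 421)  [q = 3: ≢ 1 ✓]
276^84 ≡ 354 (mod 421)  [q = 5: ≢ 1 ✓]
276^60 ≡ 247 (mod 421)  [q = 7: ≢ 1 ✓]
Every test exponent gives a nontrivial residue, hence 276 generates the full group.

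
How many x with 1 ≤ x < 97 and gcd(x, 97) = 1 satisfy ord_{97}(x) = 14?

0

φ(97) = 97 − 1 = 96 = 2^5 · 3.
In a cyclic group of order 96, there are φ(d) elements of order d for each divisor d of 96, and zero for non-divisors.
Here 96 is not a multiple of 14, so there are no elements of order 14.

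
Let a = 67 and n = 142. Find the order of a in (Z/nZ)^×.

By Lagrange's theorem, ord_142(67) divides φ(142) = φ(2)·φ(71) = 1·70 = 70 = 2 · 5 · 7.
Divisors of 70: 1, 2, 5, 7, 10, 14, 35, 70.
Compute 67^d (mod 142) for the divisors d until we hit 1:
67^1 ≡ 67 (mod 142)
67^2 ≡ 87 (mod 142)
67^5 ≡ 41 (mod 142)
67^7 ≡ 17 (mod 142)
67^10 ≡ 119 (mod 142)
67^14 ≡ 5 (mod 142)
67^35 ≡ 141 (mod 142)
67^70 ≡ 1 (mod 142) ✓
So ord_142(67) = 70.

70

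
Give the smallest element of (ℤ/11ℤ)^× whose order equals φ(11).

2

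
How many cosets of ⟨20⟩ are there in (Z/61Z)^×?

By Lagrange's theorem, ord_61(20) divides φ(61) = 61 − 1 = 60 = 2^2 · 3 · 5.
Divisors of 60: 1, 2, 3, 4, 5, 6, 10, 12, 15, 20, 30, 60.
Compute 20^d (mod 61) for the divisors d until we hit 1:
20^1 ≡ 20 (mod 61)
20^2 ≡ 34 (mod 61)
20^3 ≡ 9 (mod 61)
20^4 ≡ 58 (mod 61)
20^5 ≡ 1 (mod 61) ✓
Thus |⟨20⟩| = ord(20) = 5.
Index = |(Z/61Z)^×| / |⟨20⟩| = 60 / 5 = 12.

12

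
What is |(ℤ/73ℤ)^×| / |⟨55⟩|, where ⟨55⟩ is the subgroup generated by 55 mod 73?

Since 55 ∈ (Z/73Z)^×, its order divides φ(73) = 73 − 1 = 72 = 2^3 · 3^2.
Divisors of 72: 1, 2, 3, 4, 6, 8, 9, 12, 18, 24, 36, 72.
Compute 55^d (mod 73) for the divisors d until we hit 1:
55^1 ≡ 55
55^2 ≡ 32
55^3 ≡ 8
55^4 ≡ 2
55^6 ≡ 64
55^8 ≡ 4
55^9 ≡ 1
The order of 55 is 9, so the subgroup it generates has 9 elements.
The index is φ(73) / ord(55) = 72 / 9 = 8.

8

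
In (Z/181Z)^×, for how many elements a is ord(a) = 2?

1

φ(181) = 181 − 1 = 180 = 2^2 · 3^2 · 5.
Since (Z/181Z)^× is cyclic of order 180, the number of elements of order d is φ(d) when d | 180 and 0 otherwise.
2 | 180, and φ(2) = 2 − 1 = 1.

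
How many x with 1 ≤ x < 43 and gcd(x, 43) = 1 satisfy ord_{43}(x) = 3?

2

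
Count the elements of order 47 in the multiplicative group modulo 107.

φ(107) = 107 − 1 = 106 = 2 · 53.
(Z/107Z)^× is cyclic (|G| = 106); a cyclic group of order m has exactly φ(d) elements of each order d | m, and none otherwise.
47 does not divide 106, so no element of (Z/107Z)^× has order 47.

0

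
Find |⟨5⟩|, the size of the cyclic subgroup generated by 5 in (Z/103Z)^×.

102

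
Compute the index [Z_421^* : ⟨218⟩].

The order of 218 must divide φ(421) = 421 − 1 = 420 = 2^2 · 3 · 5 · 7.
Divisors of 420: 1, 2, 3, 4, 5, 6, 7, 10, 12, 14, 15, 20, 21, 28, 30, 35, 42, 60, 70, 84, 105, 140, 210, 420.
Compute 218^d (mod 421) for the divisors d until we hit 1:
218^1 ≡ 218 (mod 421)
218^2 ≡ 372 (mod 421)
218^3 ≡ 264 (mod 421)
218^4 ≡ 296 (mod 421)
218^5 ≡ 115 (mod 421)
218^6 ≡ 231 (mod 421)
218^7 ≡ 259 (mod 421)
218^10 ≡ 174 (mod 421)
218^12 ≡ 315 (mod 421)
218^14 ≡ 142 (mod 421)
218^15 ≡ 223 (mod 421)
218^20 ≡ 385 (mod 421)
218^21 ≡ 151 (mod 421)
218^28 ≡ 377 (mod 421)
218^30 ≡ 51 (mod 421)
218^35 ≡ 392 (mod 421)
218^42 ≡ 67 (mod 421)
218^60 ≡ 75 (mod 421)
218^70 ≡ 420 (mod 421)
218^84 ≡ 279 (mod 421)
218^105 ≡ 29 (mod 421)
218^140 ≡ 1 (mod 421) ✓
Thus |⟨218⟩| = ord(218) = 140.
Index = |(Z/421Z)^×| / |⟨218⟩| = 420 / 140 = 3.

3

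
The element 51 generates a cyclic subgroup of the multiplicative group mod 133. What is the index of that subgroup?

6

ord(51) | φ(133) = φ(7·19) = (7−1)·(19−1) = 6·18 = 108 = 2^2 · 3^3.
Divisors of 108: 1, 2, 3, 4, 6, 9, 12, 18, 27, 36, 54, 108.
Evaluate successive powers at the divisors of 108:
51^1 ≡ 51 (mod 133)
51^2 ≡ 74 (mod 133)
51^3 ≡ 50 (mod 133)
51^4 ≡ 23 (mod 133)
51^6 ≡ 106 (mod 133)
51^9 ≡ 113 (mod 133)
51^12 ≡ 64 (mod 133)
51^18 ≡ 1 (mod 133) ✓
Thus |⟨51⟩| = ord(51) = 18.
Index = |(Z/133Z)^×| / |⟨51⟩| = 108 / 18 = 6.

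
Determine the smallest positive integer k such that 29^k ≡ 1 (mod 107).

53

The order of 29 must divide φ(107) = 107 − 1 = 106 = 2 · 53.
Divisors of 106: 1, 2, 53, 106.
Check 29^d mod 107 for each divisor in increasing order:
29^1 ≡ 29 (mod 107)
29^2 ≡ 92 (mod 107)
29^53 ≡ 1 (mod 107) ✓
So ord_107(29) = 53.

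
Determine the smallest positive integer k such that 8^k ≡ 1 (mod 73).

ord(8) | φ(73) = 73 − 1 = 72 = 2^3 · 3^2.
Divisors of 72: 1, 2, 3, 4, 6, 8, 9, 12, 18, 24, 36, 72.
Compute 8^d (mod 73) for the divisors d until we hit 1:
8^1 ≡ 8 (mod 73)
8^2 ≡ 64 (mod 73)
8^3 ≡ 1 (mod 73) ✓
The smallest such exponent is 3, so the order of 8 is 3.

3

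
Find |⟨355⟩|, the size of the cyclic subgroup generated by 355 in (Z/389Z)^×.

ord(355) | φ(389) = 389 − 1 = 388 = 2^2 · 97.
Divisors of 388: 1, 2, 4, 97, 194, 388.
Compute 355^d (mod 389) for the divisors d until we hit 1:
355^1 ≡ 355 (mod 389)
355^2 ≡ 378 (mod 389)
355^4 ≡ 121 (mod 389)
355^97 ≡ 274 (mod 389)
355^194 ≡ 388 (mod 389)
355^388 ≡ 1 (mod 389) ✓
So ord_389(355) = 388.

388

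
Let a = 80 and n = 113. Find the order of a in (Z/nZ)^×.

112

The order of 80 must divide φ(113) = 113 − 1 = 112 = 2^4 · 7.
Divisors of 112: 1, 2, 4, 7, 8, 14, 16, 28, 56, 112.
Check 80^d mod 113 for each divisor in increasing order:
80^1 ≡ 80 (mod 113)
80^2 ≡ 72 (mod 113)
80^4 ≡ 99 (mod 113)
80^7 ≡ 42 (mod 113)
80^8 ≡ 83 (mod 113)
80^14 ≡ 69 (mod 113)
80^16 ≡ 109 (mod 113)
80^28 ≡ 15 (mod 113)
80^56 ≡ 112 (mod 113)
80^112 ≡ 1 (mod 113) ✓
Hence ord(80) = 112.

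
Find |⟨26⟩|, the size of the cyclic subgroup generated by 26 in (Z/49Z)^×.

ord(26) | φ(49) = φ(7^2) = 7·(7−1) = 42 = 2 · 3 · 7.
Divisors of 42: 1, 2, 3, 6, 7, 14, 21, 42.
Test each divisor d:
26^1 ≡ 26
26^2 ≡ 39
26^3 ≡ 34
26^6 ≡ 29
26^7 ≡ 19
26^14 ≡ 18
26^21 ≡ 48
26^42 ≡ 1
The smallest such exponent is 42, so the order of 26 is 42.

42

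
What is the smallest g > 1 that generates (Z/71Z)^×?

7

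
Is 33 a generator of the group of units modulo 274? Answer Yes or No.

φ(274) = φ(2)·φ(137) = 1·136 = 136 = 2^3 · 17.
An element g generates (Z/274Z)^× iff g^(136/q) ≢ 1 (mod 274) for each prime q ∈ {2, 17}.
33^68 ≡ 273 (mod 274)  [q = 2: ≢ 1 ✓]
33^8 ≡ 209 (mod 274)  [q = 17: ≢ 1 ✓]
All checks pass, so 33 has order 136 and is a primitive root modulo 274.

Yes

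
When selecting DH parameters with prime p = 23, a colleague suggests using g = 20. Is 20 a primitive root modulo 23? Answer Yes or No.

Yes

φ(23) = 23 − 1 = 22 = 2 · 11.
An element g generates (Z/23Z)^× iff g^(22/q) ≢ 1 (mod 23) for each prime q ∈ {2, 11}.
20^11 ≡ 22 (mod 23)  [q = 2: ≢ 1 ✓]
20^2 ≡ 9 (mod 23)  [q = 11: ≢ 1 ✓]
All checks pass, so 20 has order 22 and is a primitive root modulo 23.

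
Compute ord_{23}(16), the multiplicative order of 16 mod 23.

The order of 16 must divide φ(23) = 23 − 1 = 22 = 2 · 11.
Divisors of 22: 1, 2, 11, 22.
Evaluate successive powers at the divisors of 22:
16^1 ≡ 16 (mod 23)
16^2 ≡ 3 (mod 23)
16^11 ≡ 1 (mod 23) ✓
The smallest such exponent is 11, so the order of 16 is 11.

11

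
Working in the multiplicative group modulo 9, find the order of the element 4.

3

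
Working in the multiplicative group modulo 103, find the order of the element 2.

51

By Lagrange's theorem, ord_103(2) divides φ(103) = 103 − 1 = 102 = 2 · 3 · 17.
Divisors of 102: 1, 2, 3, 6, 17, 34, 51, 102.
Test each divisor d:
2^1 ≡ 2 (mod 103)
2^2 ≡ 4 (mod 103)
2^3 ≡ 8 (mod 103)
2^6 ≡ 64 (mod 103)
2^17 ≡ 56 (mod 103)
2^34 ≡ 46 (mod 103)
2^51 ≡ 1 (mod 103) ✓
The smallest such exponent is 51, so the order of 2 is 51.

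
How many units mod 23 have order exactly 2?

1

φ(23) = 23 − 1 = 22 = 2 · 11.
(Z/23Z)^× is cyclic (|G| = 22); a cyclic group of order m has exactly φ(d) elements of each order d | m, and none otherwise.
2 | 22, and φ(2) = 2 − 1 = 1.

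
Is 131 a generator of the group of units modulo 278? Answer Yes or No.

No

φ(278) = φ(2)·φ(139) = 1·138 = 138 = 2 · 3 · 23.
Test 131^(138/q) mod 278 for each prime factor q of 138:
131^69 ≡ 1 (mod 278)  [q = 2: ≡ 1 ✗]
131^46 ≡ 1 (mod 278)  [q = 3: ≡ 1 ✗]
131^6 ≡ 129 (mod 278)  [q = 23: ≢ 1 ✓]
Since 131^69 ≡ 1, the order of 131 divides 69 < 138, so 131 is not a primitive root.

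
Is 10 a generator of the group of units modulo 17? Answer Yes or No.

Yes

φ(17) = 17 − 1 = 16 = 2^4.
It suffices to check that the order of 10 is not a proper divisor of 16: compute 10^(16/q) for q ∈ {2}.
10^8 ≡ 16 (mod 17)  [q = 2: ≢ 1 ✓]
All checks pass, so 10 has order 16 and is a primitive root modulo 17.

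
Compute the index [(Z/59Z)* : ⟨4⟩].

2

Since 4 ∈ (Z/59Z)^×, its order divides φ(59) = 59 − 1 = 58 = 2 · 29.
Divisors of 58: 1, 2, 29, 58.
Evaluate successive powers at the divisors of 58:
4^1 ≡ 4 (mod 59)
4^2 ≡ 16 (mod 59)
4^29 ≡ 1 (mod 59) ✓
The order of 4 is 29, so the subgroup it generates has 29 elements.
Index = |(Z/59Z)^×| / |⟨4⟩| = 58 / 29 = 2.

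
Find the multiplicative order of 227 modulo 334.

166

Since 227 ∈ (Z/334Z)^×, its order divides φ(334) = φ(2)·φ(167) = 1·166 = 166 = 2 · 83.
Divisors of 166: 1, 2, 83, 166.
Compute 227^d (mod 334) for the divisors d until we hit 1:
227^1 ≡ 227 (mod 334)
227^2 ≡ 93 (mod 334)
227^83 ≡ 333 (mod 334)
227^166 ≡ 1 (mod 334) ✓
The smallest such exponent is 166, so the order of 227 is 166.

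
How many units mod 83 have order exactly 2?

φ(83) = 83 − 1 = 82 = 2 · 41.
Since (Z/83Z)^× is cyclic of order 82, the number of elements of order d is φ(d) when d | 82 and 0 otherwise.
2 | 82, and φ(2) = 2 − 1 = 1.

1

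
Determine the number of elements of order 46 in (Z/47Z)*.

22

φ(47) = 47 − 1 = 46 = 2 · 23.
Since (Z/47Z)^× is cyclic of order 46, the number of elements of order d is φ(d) when d | 46 and 0 otherwise.
46 = 2 · 23 divides 46, and φ(46) = 22.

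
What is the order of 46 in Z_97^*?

By Lagrange's theorem, ord_97(46) divides φ(97) = 97 − 1 = 96 = 2^5 · 3.
Divisors of 96: 1, 2, 3, 4, 6, 8, 12, 16, 24, 32, 48, 96.
Compute 46^d (mod 97) for the divisors d until we hit 1:
46^1 ≡ 46
46^2 ≡ 79
46^3 ≡ 45
46^4 ≡ 33
46^6 ≡ 85
46^8 ≡ 22
46^12 ≡ 47
46^16 ≡ 96
46^24 ≡ 75
46^32 ≡ 1
Hence ord(46) = 32.

32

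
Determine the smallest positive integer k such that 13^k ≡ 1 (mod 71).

ord(13) | φ(71) = 71 − 1 = 70 = 2 · 5 · 7.
Divisors of 70: 1, 2, 5, 7, 10, 14, 35, 70.
Compute 13^d (mod 71) for the divisors d until we hit 1:
13^1 ≡ 13 (mod 71)
13^2 ≡ 27 (mod 71)
13^5 ≡ 34 (mod 71)
13^7 ≡ 66 (mod 71)
13^10 ≡ 20 (mod 71)
13^14 ≡ 25 (mod 71)
13^35 ≡ 70 (mod 71)
13^70 ≡ 1 (mod 71) ✓
The smallest such exponent is 70, so the order of 13 is 70.

70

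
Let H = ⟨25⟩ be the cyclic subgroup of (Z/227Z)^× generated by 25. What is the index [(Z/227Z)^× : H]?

2

Since 25 ∈ (Z/227Z)^×, its order divides φ(227) = 227 − 1 = 226 = 2 · 113.
Divisors of 226: 1, 2, 113, 226.
Check 25^d mod 227 for each divisor in increasing order:
25^1 ≡ 25 (mod 227)
25^2 ≡ 171 (mod 227)
25^113 ≡ 1 (mod 227) ✓
Thus |⟨25⟩| = ord(25) = 113.
[(Z/227Z)^× : ⟨25⟩] = 226/113 = 2.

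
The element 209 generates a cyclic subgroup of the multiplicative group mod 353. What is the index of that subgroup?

2

Since 209 ∈ (Z/353Z)^×, its order divides φ(353) = 353 − 1 = 352 = 2^5 · 11.
Divisors of 352: 1, 2, 4, 8, 11, 16, 22, 32, 44, 88, 176, 352.
Evaluate successive powers at the divisors of 352:
209^1 ≡ 209
209^2 ≡ 262
209^4 ≡ 162
209^8 ≡ 122
209^11 ≡ 304
209^16 ≡ 58
209^22 ≡ 283
209^32 ≡ 187
209^44 ≡ 311
209^88 ≡ 352
209^176 ≡ 1
The order of 209 is 176, so the subgroup it generates has 176 elements.
The index is φ(353) / ord(209) = 352 / 176 = 2.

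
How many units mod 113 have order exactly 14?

6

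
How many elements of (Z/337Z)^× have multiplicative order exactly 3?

φ(337) = 337 − 1 = 336 = 2^4 · 3 · 7.
Since (Z/337Z)^× is cyclic of order 336, the number of elements of order d is φ(d) when d | 336 and 0 otherwise.
3 | 336, and φ(3) = 3 − 1 = 2.

2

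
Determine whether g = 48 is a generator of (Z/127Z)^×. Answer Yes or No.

φ(127) = 127 − 1 = 126 = 2 · 3^2 · 7.
48 is a primitive root mod 127 iff 48^(φ(127)/q) ≢ 1 for every prime q | φ(127), i.e. q ∈ {2, 3, 7}.
48^63 ≡ 126 (mod 127)  [q = 2: ≢ 1 ✓]
48^42 ≡ 107 (mod 127)  [q = 3: ≢ 1 ✓]
48^18 ≡ 16 (mod 127)  [q = 7: ≢ 1 ✓]
None equal 1, so ord_127(48) = 126: 48 is a primitive root.

Yes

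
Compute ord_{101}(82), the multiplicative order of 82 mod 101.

By Lagrange's theorem, ord_101(82) divides φ(101) = 101 − 1 = 100 = 2^2 · 5^2.
Divisors of 100: 1, 2, 4, 5, 10, 20, 25, 50, 100.
Test each divisor d:
82^1 ≡ 82
82^2 ≡ 58
82^4 ≡ 31
82^5 ≡ 17
82^10 ≡ 87
82^20 ≡ 95
82^25 ≡ 100
82^50 ≡ 1
The smallest such exponent is 50, so the order of 82 is 50.

50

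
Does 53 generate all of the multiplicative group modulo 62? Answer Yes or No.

Yes

φ(62) = φ(2)·φ(31) = 1·30 = 30 = 2 · 3 · 5.
53 is a primitive root mod 62 iff 53^(φ(62)/q) ≢ 1 for every prime q | φ(62), i.e. q ∈ {2, 3, 5}.
53^15 ≡ 61 (mod 62)  [q = 2: ≢ 1 ✓]
53^10 ≡ 5 (mod 62)  [q = 3: ≢ 1 ✓]
53^6 ≡ 39 (mod 62)  [q = 5: ≢ 1 ✓]
None equal 1, so ord_62(53) = 30: 53 is a primitive root.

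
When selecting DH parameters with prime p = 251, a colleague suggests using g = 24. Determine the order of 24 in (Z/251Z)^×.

Since 24 ∈ (Z/251Z)^×, its order divides φ(251) = 251 − 1 = 250 = 2 · 5^3.
Divisors of 250: 1, 2, 5, 10, 25, 50, 125, 250.
Check 24^d mod 251 for each divisor in increasing order:
24^1 ≡ 24 (mod 251)
24^2 ≡ 74 (mod 251)
24^5 ≡ 151 (mod 251)
24^10 ≡ 211 (mod 251)
24^25 ≡ 138 (mod 251)
24^50 ≡ 219 (mod 251)
24^125 ≡ 250 (mod 251)
24^250 ≡ 1 (mod 251) ✓
Hence ord(24) = 250.

250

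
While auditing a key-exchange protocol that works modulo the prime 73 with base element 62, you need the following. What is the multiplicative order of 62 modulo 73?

72

By Lagrange's theorem, ord_73(62) divides φ(73) = 73 − 1 = 72 = 2^3 · 3^2.
Divisors of 72: 1, 2, 3, 4, 6, 8, 9, 12, 18, 24, 36, 72.
Evaluate successive powers at the divisors of 72:
62^1 ≡ 62 (mod 73)
62^2 ≡ 48 (mod 73)
62^3 ≡ 56 (mod 73)
62^4 ≡ 41 (mod 73)
62^6 ≡ 70 (mod 73)
62^8 ≡ 2 (mod 73)
62^9 ≡ 51 (mod 73)
62^12 ≡ 9 (mod 73)
62^18 ≡ 46 (mod 73)
62^24 ≡ 8 (mod 73)
62^36 ≡ 72 (mod 73)
62^72 ≡ 1 (mod 73) ✓
So ord_73(62) = 72.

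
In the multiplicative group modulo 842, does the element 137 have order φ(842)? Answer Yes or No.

φ(842) = φ(2)·φ(421) = 1·420 = 420 = 2^2 · 3 · 5 · 7.
It suffices to check that the order of 137 is not a proper divisor of 420: compute 137^(420/q) for q ∈ {2, 3, 5, 7}.
137^210 ≡ 841 (mod 842)  [q = 2: ≢ 1 ✓]
137^140 ≡ 821 (mod 842)  [q = 3: ≢ 1 ✓]
137^84 ≡ 1 (mod 842)  [q = 5: ≡ 1 ✗]
137^60 ≡ 791 (mod 842)  [q = 7: ≢ 1 ✓]
137^84 ≡ 1 shows ord(137) | 84, strictly less than φ(842); not a primitive root.

No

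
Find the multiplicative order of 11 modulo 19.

3

The order of 11 must divide φ(19) = 19 − 1 = 18 = 2 · 3^2.
Divisors of 18: 1, 2, 3, 6, 9, 18.
Check 11^d mod 19 for each divisor in increasing order:
11^1 ≡ 11
11^2 ≡ 7
11^3 ≡ 1
Hence ord(11) = 3.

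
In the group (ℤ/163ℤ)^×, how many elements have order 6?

2

φ(163) = 163 − 1 = 162 = 2 · 3^4.
Since (Z/163Z)^× is cyclic of order 162, the number of elements of order d is φ(d) when d | 162 and 0 otherwise.
6 = 2 · 3 divides 162, and φ(6) = 2.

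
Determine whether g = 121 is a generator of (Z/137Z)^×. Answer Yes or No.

No

φ(137) = 137 − 1 = 136 = 2^3 · 17.
121 is a primitive root mod 137 iff 121^(φ(137)/q) ≢ 1 for every prime q | φ(137), i.e. q ∈ {2, 17}.
121^68 ≡ 1 (mod 137)  [q = 2: ≡ 1 ✗]
121^8 ≡ 34 (mod 137)  [q = 17: ≢ 1 ✓]
Since 121^68 ≡ 1, the order of 121 divides 68 < 136, so 121 is not a primitive root.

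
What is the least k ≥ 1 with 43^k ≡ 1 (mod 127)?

126

Since 43 ∈ (Z/127Z)^×, its order divides φ(127) = 127 − 1 = 126 = 2 · 3^2 · 7.
Divisors of 126: 1, 2, 3, 6, 7, 9, 14, 18, 21, 42, 63, 126.
Evaluate successive powers at the divisors of 126:
43^1 ≡ 43 (mod 127)
43^2 ≡ 71 (mod 127)
43^3 ≡ 5 (mod 127)
43^6 ≡ 25 (mod 127)
43^7 ≡ 59 (mod 127)
43^9 ≡ 125 (mod 127)
43^14 ≡ 52 (mod 127)
43^18 ≡ 4 (mod 127)
43^21 ≡ 20 (mod 127)
43^42 ≡ 19 (mod 127)
43^63 ≡ 126 (mod 127)
43^126 ≡ 1 (mod 127) ✓
Therefore the multiplicative order of 43 modulo 127 is 126.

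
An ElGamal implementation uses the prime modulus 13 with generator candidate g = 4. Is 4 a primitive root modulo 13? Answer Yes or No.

φ(13) = 13 − 1 = 12 = 2^2 · 3.
Test 4^(12/q) mod 13 for each prime factor q of 12:
4^6 ≡ 1 (mod 13)  [q = 2: ≡ 1 ✗]
4^4 ≡ 9 (mod 13)  [q = 3: ≢ 1 ✓]
4^6 ≡ 1 shows ord(4) | 6, strictly less than φ(13); not a primitive root.

No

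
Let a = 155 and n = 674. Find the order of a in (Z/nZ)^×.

Since 155 ∈ (Z/674Z)^×, its order divides φ(674) = φ(2)·φ(337) = 1·336 = 336 = 2^4 · 3 · 7.
Divisors of 336: 1, 2, 3, 4, 6, 7, 8, 12, 14, 16, 21, 24, 28, 42, 48, 56, 84, 112, 168, 336.
Check 155^d mod 674 for each divisor in increasing order:
155^1 ≡ 155 (mod 674)
155^2 ≡ 435 (mod 674)
155^3 ≡ 25 (mod 674)
155^4 ≡ 505 (mod 674)
155^6 ≡ 625 (mod 674)
155^7 ≡ 493 (mod 674)
155^8 ≡ 253 (mod 674)
155^12 ≡ 379 (mod 674)
155^14 ≡ 409 (mod 674)
155^16 ≡ 653 (mod 674)
155^21 ≡ 111 (mod 674)
155^24 ≡ 79 (mod 674)
155^28 ≡ 129 (mod 674)
155^42 ≡ 189 (mod 674)
155^48 ≡ 175 (mod 674)
155^56 ≡ 465 (mod 674)
155^84 ≡ 673 (mod 674)
155^112 ≡ 545 (mod 674)
155^168 ≡ 1 (mod 674) ✓
So ord_674(155) = 168.

168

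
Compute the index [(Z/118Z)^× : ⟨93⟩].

Since 93 ∈ (Z/118Z)^×, its order divides φ(118) = φ(2)·φ(59) = 1·58 = 58 = 2 · 29.
Divisors of 58: 1, 2, 29, 58.
Test each divisor d:
93^1 ≡ 93
93^2 ≡ 35
93^29 ≡ 117
93^58 ≡ 1
The order of 93 is 58, so the subgroup it generates has 58 elements.
[(Z/118Z)^× : ⟨93⟩] = 58/58 = 1.

1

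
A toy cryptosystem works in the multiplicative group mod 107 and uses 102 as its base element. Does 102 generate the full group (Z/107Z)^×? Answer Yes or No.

No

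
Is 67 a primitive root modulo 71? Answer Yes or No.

Yes

φ(71) = 71 − 1 = 70 = 2 · 5 · 7.
It suffices to check that the order of 67 is not a proper divisor of 70: compute 67^(70/q) for q ∈ {2, 5, 7}.
67^35 ≡ 70 (mod 71)  [q = 2: ≢ 1 ✓]
67^14 ≡ 5 (mod 71)  [q = 5: ≢ 1 ✓]
67^10 ≡ 48 (mod 71)  [q = 7: ≢ 1 ✓]
Every test exponent gives a nontrivial residue, hence 67 generates the full group.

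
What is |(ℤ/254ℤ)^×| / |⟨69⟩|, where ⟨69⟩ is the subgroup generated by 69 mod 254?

2

By Lagrange's theorem, ord_254(69) divides φ(254) = φ(2)·φ(127) = 1·126 = 126 = 2 · 3^2 · 7.
Divisors of 126: 1, 2, 3, 6, 7, 9, 14, 18, 21, 42, 63, 126.
Compute 69^d (mod 254) for the divisors d until we hit 1:
69^1 ≡ 69 (mod 254)
69^2 ≡ 189 (mod 254)
69^3 ≡ 87 (mod 254)
69^6 ≡ 203 (mod 254)
69^7 ≡ 37 (mod 254)
69^9 ≡ 135 (mod 254)
69^14 ≡ 99 (mod 254)
69^18 ≡ 191 (mod 254)
69^21 ≡ 107 (mod 254)
69^42 ≡ 19 (mod 254)
69^63 ≡ 1 (mod 254) ✓
The order of 69 is 63, so the subgroup it generates has 63 elements.
The index is φ(254) / ord(69) = 126 / 63 = 2.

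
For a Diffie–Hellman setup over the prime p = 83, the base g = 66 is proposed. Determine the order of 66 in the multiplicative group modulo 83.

82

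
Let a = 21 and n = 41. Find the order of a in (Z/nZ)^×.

ord(21) | φ(41) = 41 − 1 = 40 = 2^3 · 5.
Divisors of 40: 1, 2, 4, 5, 8, 10, 20, 40.
Check 21^d mod 41 for each divisor in increasing order:
21^1 ≡ 21
21^2 ≡ 31
21^4 ≡ 18
21^5 ≡ 9
21^8 ≡ 37
21^10 ≡ 40
21^20 ≡ 1
Hence ord(21) = 20.

20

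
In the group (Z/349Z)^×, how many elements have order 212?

0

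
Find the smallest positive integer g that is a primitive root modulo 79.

φ(79) = 79 − 1 = 78 = 2 · 3 · 13.
Test candidates g = 2, 3, … against the prime factors q ∈ {2, 3, 13} of φ(79): g is a generator iff g^(78/q) ≢ 1 for every such q.
g = 2: 2^39 ≡ 1 — hits 1, so not a primitive root.
g = 3: 3^39 ≡ 78; 3^26 ≡ 23; 3^6 ≡ 18 — none is 1, so 3 is a primitive root.
The smallest primitive root modulo 79 is 3.

3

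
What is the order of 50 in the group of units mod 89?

The order of 50 must divide φ(89) = 89 − 1 = 88 = 2^3 · 11.
Divisors of 88: 1, 2, 4, 8, 11, 22, 44, 88.
Check 50^d mod 89 for each divisor in increasing order:
50^1 ≡ 50 (mod 89)
50^2 ≡ 8 (mod 89)
50^4 ≡ 64 (mod 89)
50^8 ≡ 2 (mod 89)
50^11 ≡ 88 (mod 89)
50^22 ≡ 1 (mod 89) ✓
Therefore the multiplicative order of 50 modulo 89 is 22.

22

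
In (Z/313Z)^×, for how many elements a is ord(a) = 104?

φ(313) = 313 − 1 = 312 = 2^3 · 3 · 13.
In a cyclic group of order 312, there are φ(d) elements of order d for each divisor d of 312, and zero for non-divisors.
104 = 2^3 · 13 divides 312, and φ(104) = 48.

48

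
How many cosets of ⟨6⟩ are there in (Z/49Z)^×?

Since 6 ∈ (Z/49Z)^×, its order divides φ(49) = φ(7^2) = 7·(7−1) = 42 = 2 · 3 · 7.
Divisors of 42: 1, 2, 3, 6, 7, 14, 21, 42.
Compute 6^d (mod 49) for the divisors d until we hit 1:
6^1 ≡ 6
6^2 ≡ 36
6^3 ≡ 20
6^6 ≡ 8
6^7 ≡ 48
6^14 ≡ 1
So ord_49(6) = 14, hence |⟨6⟩| = 14.
Index = |(Z/49Z)^×| / |⟨6⟩| = 42 / 14 = 3.

3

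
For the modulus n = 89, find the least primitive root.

3

φ(89) = 89 − 1 = 88 = 2^3 · 11.
g is a primitive root iff g^(88/q) ≢ 1 (mod 89) for each prime q ∈ {2, 11}.
g = 2: 2^44 ≡ 1 — hits 1, so not a primitive root.
g = 3: 3^44 ≡ 88; 3^8 ≡ 64 — none is 1, so 3 is a primitive root.
So 3 is the smallest generator of (Z/89Z)^×.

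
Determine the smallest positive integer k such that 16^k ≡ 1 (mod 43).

ord(16) | φ(43) = 43 − 1 = 42 = 2 · 3 · 7.
Divisors of 42: 1, 2, 3, 6, 7, 14, 21, 42.
Check 16^d mod 43 for each divisor in increasing order:
16^1 ≡ 16 (mod 43)
16^2 ≡ 41 (mod 43)
16^3 ≡ 11 (mod 43)
16^6 ≡ 35 (mod 43)
16^7 ≡ 1 (mod 43) ✓
Therefore the multiplicative order of 16 modulo 43 is 7.

7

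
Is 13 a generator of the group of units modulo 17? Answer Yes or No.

φ(17) = 17 − 1 = 16 = 2^4.
Test 13^(16/q) mod 17 for each prime factor q of 16:
13^8 ≡ 1 (mod 17)  [q = 2: ≡ 1 ✗]
13^8 ≡ 1 shows ord(13) | 8, strictly less than φ(17); not a primitive root.

No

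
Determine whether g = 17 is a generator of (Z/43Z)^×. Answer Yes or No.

No

φ(43) = 43 − 1 = 42 = 2 · 3 · 7.
Test 17^(42/q) mod 43 for each prime factor q of 42:
17^21 ≡ 1 (mod 43)  [q = 2: ≡ 1 ✗]
17^14 ≡ 6 (mod 43)  [q = 3: ≢ 1 ✓]
17^6 ≡ 35 (mod 43)  [q = 7: ≢ 1 ✓]
The check at q = 2 fails, so 17 generates a proper subgroup.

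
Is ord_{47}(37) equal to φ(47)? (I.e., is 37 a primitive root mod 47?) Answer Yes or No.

No

φ(47) = 47 − 1 = 46 = 2 · 23.
An element g generates (Z/47Z)^× iff g^(46/q) ≢ 1 (mod 47) for each prime q ∈ {2, 23}.
37^23 ≡ 1 (mod 47)  [q = 2: ≡ 1 ✗]
37^2 ≡ 6 (mod 47)  [q = 23: ≢ 1 ✓]
Since 37^23 ≡ 1, the order of 37 divides 23 < 46, so 37 is not a primitive root.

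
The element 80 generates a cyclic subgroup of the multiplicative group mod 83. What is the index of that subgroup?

1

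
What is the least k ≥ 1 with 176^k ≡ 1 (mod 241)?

By Lagrange's theorem, ord_241(176) divides φ(241) = 241 − 1 = 240 = 2^4 · 3 · 5.
Divisors of 240: 1, 2, 3, 4, 5, 6, 8, 10, 12, 15, 16, 20, 24, 30, 40, 48, 60, 80, 120, 240.
Test each divisor d:
176^1 ≡ 176 (mod 241)
176^2 ≡ 128 (mod 241)
176^3 ≡ 115 (mod 241)
176^4 ≡ 237 (mod 241)
176^5 ≡ 19 (mod 241)
176^6 ≡ 211 (mod 241)
176^8 ≡ 16 (mod 241)
176^10 ≡ 120 (mod 241)
176^12 ≡ 177 (mod 241)
176^15 ≡ 111 (mod 241)
176^16 ≡ 15 (mod 241)
176^20 ≡ 181 (mod 241)
176^24 ≡ 240 (mod 241)
176^30 ≡ 30 (mod 241)
176^40 ≡ 226 (mod 241)
176^48 ≡ 1 (mod 241) ✓
Therefore the multiplicative order of 176 modulo 241 is 48.

48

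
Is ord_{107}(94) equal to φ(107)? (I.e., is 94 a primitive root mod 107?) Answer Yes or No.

Yes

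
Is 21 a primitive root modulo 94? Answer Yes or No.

φ(94) = φ(2)·φ(47) = 1·46 = 46 = 2 · 23.
It suffices to check that the order of 21 is not a proper divisor of 46: compute 21^(46/q) for q ∈ {2, 23}.
21^23 ≡ 1 (mod 94)  [q = 2: ≡ 1 ✗]
21^2 ≡ 65 (mod 94)  [q = 23: ≢ 1 ✓]
Since 21^23 ≡ 1, the order of 21 divides 23 < 46, so 21 is not a primitive root.

No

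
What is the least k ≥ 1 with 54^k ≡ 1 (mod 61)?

By Lagrange's theorem, ord_61(54) divides φ(61) = 61 − 1 = 60 = 2^2 · 3 · 5.
Divisors of 60: 1, 2, 3, 4, 5, 6, 10, 12, 15, 20, 30, 60.
Check 54^d mod 61 for each divisor in increasing order:
54^1 ≡ 54 (mod 61)
54^2 ≡ 49 (mod 61)
54^3 ≡ 23 (mod 61)
54^4 ≡ 22 (mod 61)
54^5 ≡ 29 (mod 61)
54^6 ≡ 41 (mod 61)
54^10 ≡ 48 (mod 61)
54^12 ≡ 34 (mod 61)
54^15 ≡ 50 (mod 61)
54^20 ≡ 47 (mod 61)
54^30 ≡ 60 (mod 61)
54^60 ≡ 1 (mod 61) ✓
So ord_61(54) = 60.

60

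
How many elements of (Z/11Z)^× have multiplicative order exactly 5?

φ(11) = 11 − 1 = 10 = 2 · 5.
Since (Z/11Z)^× is cyclic of order 10, the number of elements of order d is φ(d) when d | 10 and 0 otherwise.
5 | 10, and φ(5) = 5 − 1 = 4.

4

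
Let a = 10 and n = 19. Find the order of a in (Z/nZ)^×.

18

The order of 10 must divide φ(19) = 19 − 1 = 18 = 2 · 3^2.
Divisors of 18: 1, 2, 3, 6, 9, 18.
Test each divisor d:
10^1 ≡ 10
10^2 ≡ 5
10^3 ≡ 12
10^6 ≡ 11
10^9 ≡ 18
10^18 ≡ 1
So ord_19(10) = 18.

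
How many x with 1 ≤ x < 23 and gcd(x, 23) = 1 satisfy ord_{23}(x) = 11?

10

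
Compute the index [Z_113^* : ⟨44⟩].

14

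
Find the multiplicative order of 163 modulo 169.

ord(163) | φ(169) = φ(13^2) = 13·(13−1) = 156 = 2^2 · 3 · 13.
Divisors of 156: 1, 2, 3, 4, 6, 12, 13, 26, 39, 52, 78, 156.
Test each divisor d:
163^1 ≡ 163 (mod 169)
163^2 ≡ 36 (mod 169)
163^3 ≡ 122 (mod 169)
163^4 ≡ 113 (mod 169)
163^6 ≡ 12 (mod 169)
163^12 ≡ 144 (mod 169)
163^13 ≡ 150 (mod 169)
163^26 ≡ 23 (mod 169)
163^39 ≡ 70 (mod 169)
163^52 ≡ 22 (mod 169)
163^78 ≡ 168 (mod 169)
163^156 ≡ 1 (mod 169) ✓
Hence ord(163) = 156.

156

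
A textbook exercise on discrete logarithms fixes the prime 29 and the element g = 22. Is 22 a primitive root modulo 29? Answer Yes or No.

φ(29) = 29 − 1 = 28 = 2^2 · 7.
22 is a primitive root mod 29 iff 22^(φ(29)/q) ≢ 1 for every prime q | φ(29), i.e. q ∈ {2, 7}.
22^14 ≡ 1 (mod 29)  [q = 2: ≡ 1 ✗]
22^4 ≡ 23 (mod 29)  [q = 7: ≢ 1 ✓]
22^14 ≡ 1 shows ord(22) | 14, strictly less than φ(29); not a primitive root.

No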